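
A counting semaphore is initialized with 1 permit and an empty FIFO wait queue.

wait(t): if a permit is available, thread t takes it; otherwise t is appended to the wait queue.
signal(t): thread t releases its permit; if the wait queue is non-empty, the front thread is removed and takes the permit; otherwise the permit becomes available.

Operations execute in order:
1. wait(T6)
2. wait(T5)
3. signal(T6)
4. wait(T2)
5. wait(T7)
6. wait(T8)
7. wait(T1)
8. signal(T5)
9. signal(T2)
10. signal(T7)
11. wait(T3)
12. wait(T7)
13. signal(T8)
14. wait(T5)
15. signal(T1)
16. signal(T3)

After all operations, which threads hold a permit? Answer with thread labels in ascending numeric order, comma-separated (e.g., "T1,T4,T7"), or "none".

Step 1: wait(T6) -> count=0 queue=[] holders={T6}
Step 2: wait(T5) -> count=0 queue=[T5] holders={T6}
Step 3: signal(T6) -> count=0 queue=[] holders={T5}
Step 4: wait(T2) -> count=0 queue=[T2] holders={T5}
Step 5: wait(T7) -> count=0 queue=[T2,T7] holders={T5}
Step 6: wait(T8) -> count=0 queue=[T2,T7,T8] holders={T5}
Step 7: wait(T1) -> count=0 queue=[T2,T7,T8,T1] holders={T5}
Step 8: signal(T5) -> count=0 queue=[T7,T8,T1] holders={T2}
Step 9: signal(T2) -> count=0 queue=[T8,T1] holders={T7}
Step 10: signal(T7) -> count=0 queue=[T1] holders={T8}
Step 11: wait(T3) -> count=0 queue=[T1,T3] holders={T8}
Step 12: wait(T7) -> count=0 queue=[T1,T3,T7] holders={T8}
Step 13: signal(T8) -> count=0 queue=[T3,T7] holders={T1}
Step 14: wait(T5) -> count=0 queue=[T3,T7,T5] holders={T1}
Step 15: signal(T1) -> count=0 queue=[T7,T5] holders={T3}
Step 16: signal(T3) -> count=0 queue=[T5] holders={T7}
Final holders: T7

Answer: T7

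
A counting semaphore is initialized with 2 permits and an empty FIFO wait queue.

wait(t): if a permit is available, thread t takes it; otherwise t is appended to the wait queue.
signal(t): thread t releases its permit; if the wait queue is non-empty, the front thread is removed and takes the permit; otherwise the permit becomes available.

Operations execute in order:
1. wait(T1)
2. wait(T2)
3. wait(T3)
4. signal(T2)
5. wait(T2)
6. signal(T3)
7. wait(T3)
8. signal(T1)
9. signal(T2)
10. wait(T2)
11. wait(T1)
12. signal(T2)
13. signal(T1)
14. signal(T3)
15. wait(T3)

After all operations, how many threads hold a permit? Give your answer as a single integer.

Answer: 1

Derivation:
Step 1: wait(T1) -> count=1 queue=[] holders={T1}
Step 2: wait(T2) -> count=0 queue=[] holders={T1,T2}
Step 3: wait(T3) -> count=0 queue=[T3] holders={T1,T2}
Step 4: signal(T2) -> count=0 queue=[] holders={T1,T3}
Step 5: wait(T2) -> count=0 queue=[T2] holders={T1,T3}
Step 6: signal(T3) -> count=0 queue=[] holders={T1,T2}
Step 7: wait(T3) -> count=0 queue=[T3] holders={T1,T2}
Step 8: signal(T1) -> count=0 queue=[] holders={T2,T3}
Step 9: signal(T2) -> count=1 queue=[] holders={T3}
Step 10: wait(T2) -> count=0 queue=[] holders={T2,T3}
Step 11: wait(T1) -> count=0 queue=[T1] holders={T2,T3}
Step 12: signal(T2) -> count=0 queue=[] holders={T1,T3}
Step 13: signal(T1) -> count=1 queue=[] holders={T3}
Step 14: signal(T3) -> count=2 queue=[] holders={none}
Step 15: wait(T3) -> count=1 queue=[] holders={T3}
Final holders: {T3} -> 1 thread(s)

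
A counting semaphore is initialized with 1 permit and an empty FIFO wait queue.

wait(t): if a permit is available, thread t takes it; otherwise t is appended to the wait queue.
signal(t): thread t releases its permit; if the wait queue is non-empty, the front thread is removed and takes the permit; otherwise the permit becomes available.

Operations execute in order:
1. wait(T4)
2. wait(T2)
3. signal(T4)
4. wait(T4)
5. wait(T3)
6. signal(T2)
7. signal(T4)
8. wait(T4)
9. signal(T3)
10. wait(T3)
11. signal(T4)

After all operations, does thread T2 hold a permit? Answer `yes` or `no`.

Step 1: wait(T4) -> count=0 queue=[] holders={T4}
Step 2: wait(T2) -> count=0 queue=[T2] holders={T4}
Step 3: signal(T4) -> count=0 queue=[] holders={T2}
Step 4: wait(T4) -> count=0 queue=[T4] holders={T2}
Step 5: wait(T3) -> count=0 queue=[T4,T3] holders={T2}
Step 6: signal(T2) -> count=0 queue=[T3] holders={T4}
Step 7: signal(T4) -> count=0 queue=[] holders={T3}
Step 8: wait(T4) -> count=0 queue=[T4] holders={T3}
Step 9: signal(T3) -> count=0 queue=[] holders={T4}
Step 10: wait(T3) -> count=0 queue=[T3] holders={T4}
Step 11: signal(T4) -> count=0 queue=[] holders={T3}
Final holders: {T3} -> T2 not in holders

Answer: no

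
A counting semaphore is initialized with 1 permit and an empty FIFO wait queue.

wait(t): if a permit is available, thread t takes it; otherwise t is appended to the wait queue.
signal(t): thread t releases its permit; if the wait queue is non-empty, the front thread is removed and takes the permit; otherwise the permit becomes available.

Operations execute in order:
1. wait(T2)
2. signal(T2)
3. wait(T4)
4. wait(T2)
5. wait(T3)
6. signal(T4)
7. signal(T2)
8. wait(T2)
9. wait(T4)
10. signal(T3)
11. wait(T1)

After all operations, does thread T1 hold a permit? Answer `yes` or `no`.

Step 1: wait(T2) -> count=0 queue=[] holders={T2}
Step 2: signal(T2) -> count=1 queue=[] holders={none}
Step 3: wait(T4) -> count=0 queue=[] holders={T4}
Step 4: wait(T2) -> count=0 queue=[T2] holders={T4}
Step 5: wait(T3) -> count=0 queue=[T2,T3] holders={T4}
Step 6: signal(T4) -> count=0 queue=[T3] holders={T2}
Step 7: signal(T2) -> count=0 queue=[] holders={T3}
Step 8: wait(T2) -> count=0 queue=[T2] holders={T3}
Step 9: wait(T4) -> count=0 queue=[T2,T4] holders={T3}
Step 10: signal(T3) -> count=0 queue=[T4] holders={T2}
Step 11: wait(T1) -> count=0 queue=[T4,T1] holders={T2}
Final holders: {T2} -> T1 not in holders

Answer: no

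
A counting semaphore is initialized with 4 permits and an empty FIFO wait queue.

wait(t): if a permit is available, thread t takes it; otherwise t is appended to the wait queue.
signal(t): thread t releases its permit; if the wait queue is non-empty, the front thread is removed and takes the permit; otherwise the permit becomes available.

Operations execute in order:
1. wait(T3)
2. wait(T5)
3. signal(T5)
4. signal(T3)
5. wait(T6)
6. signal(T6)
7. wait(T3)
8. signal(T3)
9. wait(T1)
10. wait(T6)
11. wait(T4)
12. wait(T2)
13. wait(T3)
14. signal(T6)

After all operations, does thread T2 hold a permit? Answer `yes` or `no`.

Step 1: wait(T3) -> count=3 queue=[] holders={T3}
Step 2: wait(T5) -> count=2 queue=[] holders={T3,T5}
Step 3: signal(T5) -> count=3 queue=[] holders={T3}
Step 4: signal(T3) -> count=4 queue=[] holders={none}
Step 5: wait(T6) -> count=3 queue=[] holders={T6}
Step 6: signal(T6) -> count=4 queue=[] holders={none}
Step 7: wait(T3) -> count=3 queue=[] holders={T3}
Step 8: signal(T3) -> count=4 queue=[] holders={none}
Step 9: wait(T1) -> count=3 queue=[] holders={T1}
Step 10: wait(T6) -> count=2 queue=[] holders={T1,T6}
Step 11: wait(T4) -> count=1 queue=[] holders={T1,T4,T6}
Step 12: wait(T2) -> count=0 queue=[] holders={T1,T2,T4,T6}
Step 13: wait(T3) -> count=0 queue=[T3] holders={T1,T2,T4,T6}
Step 14: signal(T6) -> count=0 queue=[] holders={T1,T2,T3,T4}
Final holders: {T1,T2,T3,T4} -> T2 in holders

Answer: yes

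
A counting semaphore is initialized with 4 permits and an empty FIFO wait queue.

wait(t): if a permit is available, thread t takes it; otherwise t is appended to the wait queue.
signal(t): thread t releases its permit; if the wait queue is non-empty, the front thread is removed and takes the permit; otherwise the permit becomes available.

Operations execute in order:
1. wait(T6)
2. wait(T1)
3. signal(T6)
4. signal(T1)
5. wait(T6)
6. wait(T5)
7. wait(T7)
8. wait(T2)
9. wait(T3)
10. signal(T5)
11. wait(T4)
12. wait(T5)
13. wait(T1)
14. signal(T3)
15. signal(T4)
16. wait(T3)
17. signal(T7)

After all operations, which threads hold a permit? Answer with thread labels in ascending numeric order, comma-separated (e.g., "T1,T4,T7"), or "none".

Step 1: wait(T6) -> count=3 queue=[] holders={T6}
Step 2: wait(T1) -> count=2 queue=[] holders={T1,T6}
Step 3: signal(T6) -> count=3 queue=[] holders={T1}
Step 4: signal(T1) -> count=4 queue=[] holders={none}
Step 5: wait(T6) -> count=3 queue=[] holders={T6}
Step 6: wait(T5) -> count=2 queue=[] holders={T5,T6}
Step 7: wait(T7) -> count=1 queue=[] holders={T5,T6,T7}
Step 8: wait(T2) -> count=0 queue=[] holders={T2,T5,T6,T7}
Step 9: wait(T3) -> count=0 queue=[T3] holders={T2,T5,T6,T7}
Step 10: signal(T5) -> count=0 queue=[] holders={T2,T3,T6,T7}
Step 11: wait(T4) -> count=0 queue=[T4] holders={T2,T3,T6,T7}
Step 12: wait(T5) -> count=0 queue=[T4,T5] holders={T2,T3,T6,T7}
Step 13: wait(T1) -> count=0 queue=[T4,T5,T1] holders={T2,T3,T6,T7}
Step 14: signal(T3) -> count=0 queue=[T5,T1] holders={T2,T4,T6,T7}
Step 15: signal(T4) -> count=0 queue=[T1] holders={T2,T5,T6,T7}
Step 16: wait(T3) -> count=0 queue=[T1,T3] holders={T2,T5,T6,T7}
Step 17: signal(T7) -> count=0 queue=[T3] holders={T1,T2,T5,T6}
Final holders: T1,T2,T5,T6

Answer: T1,T2,T5,T6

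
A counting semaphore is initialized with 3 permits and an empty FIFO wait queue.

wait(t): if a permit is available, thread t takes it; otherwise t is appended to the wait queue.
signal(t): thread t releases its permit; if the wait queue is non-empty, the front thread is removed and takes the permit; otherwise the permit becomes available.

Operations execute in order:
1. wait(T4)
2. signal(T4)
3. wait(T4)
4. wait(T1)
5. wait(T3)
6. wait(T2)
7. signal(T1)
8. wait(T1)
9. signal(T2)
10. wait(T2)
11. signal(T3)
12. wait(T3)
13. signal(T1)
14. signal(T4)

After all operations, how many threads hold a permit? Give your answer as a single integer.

Step 1: wait(T4) -> count=2 queue=[] holders={T4}
Step 2: signal(T4) -> count=3 queue=[] holders={none}
Step 3: wait(T4) -> count=2 queue=[] holders={T4}
Step 4: wait(T1) -> count=1 queue=[] holders={T1,T4}
Step 5: wait(T3) -> count=0 queue=[] holders={T1,T3,T4}
Step 6: wait(T2) -> count=0 queue=[T2] holders={T1,T3,T4}
Step 7: signal(T1) -> count=0 queue=[] holders={T2,T3,T4}
Step 8: wait(T1) -> count=0 queue=[T1] holders={T2,T3,T4}
Step 9: signal(T2) -> count=0 queue=[] holders={T1,T3,T4}
Step 10: wait(T2) -> count=0 queue=[T2] holders={T1,T3,T4}
Step 11: signal(T3) -> count=0 queue=[] holders={T1,T2,T4}
Step 12: wait(T3) -> count=0 queue=[T3] holders={T1,T2,T4}
Step 13: signal(T1) -> count=0 queue=[] holders={T2,T3,T4}
Step 14: signal(T4) -> count=1 queue=[] holders={T2,T3}
Final holders: {T2,T3} -> 2 thread(s)

Answer: 2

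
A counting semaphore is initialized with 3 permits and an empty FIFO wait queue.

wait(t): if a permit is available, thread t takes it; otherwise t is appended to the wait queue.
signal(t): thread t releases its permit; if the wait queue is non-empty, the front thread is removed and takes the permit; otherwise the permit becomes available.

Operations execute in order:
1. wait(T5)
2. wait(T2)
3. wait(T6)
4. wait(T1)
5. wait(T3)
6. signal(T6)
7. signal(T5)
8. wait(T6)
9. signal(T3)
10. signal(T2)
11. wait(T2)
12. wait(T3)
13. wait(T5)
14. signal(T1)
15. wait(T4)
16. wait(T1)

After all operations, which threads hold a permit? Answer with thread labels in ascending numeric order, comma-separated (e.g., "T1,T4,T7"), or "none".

Answer: T2,T3,T6

Derivation:
Step 1: wait(T5) -> count=2 queue=[] holders={T5}
Step 2: wait(T2) -> count=1 queue=[] holders={T2,T5}
Step 3: wait(T6) -> count=0 queue=[] holders={T2,T5,T6}
Step 4: wait(T1) -> count=0 queue=[T1] holders={T2,T5,T6}
Step 5: wait(T3) -> count=0 queue=[T1,T3] holders={T2,T5,T6}
Step 6: signal(T6) -> count=0 queue=[T3] holders={T1,T2,T5}
Step 7: signal(T5) -> count=0 queue=[] holders={T1,T2,T3}
Step 8: wait(T6) -> count=0 queue=[T6] holders={T1,T2,T3}
Step 9: signal(T3) -> count=0 queue=[] holders={T1,T2,T6}
Step 10: signal(T2) -> count=1 queue=[] holders={T1,T6}
Step 11: wait(T2) -> count=0 queue=[] holders={T1,T2,T6}
Step 12: wait(T3) -> count=0 queue=[T3] holders={T1,T2,T6}
Step 13: wait(T5) -> count=0 queue=[T3,T5] holders={T1,T2,T6}
Step 14: signal(T1) -> count=0 queue=[T5] holders={T2,T3,T6}
Step 15: wait(T4) -> count=0 queue=[T5,T4] holders={T2,T3,T6}
Step 16: wait(T1) -> count=0 queue=[T5,T4,T1] holders={T2,T3,T6}
Final holders: T2,T3,T6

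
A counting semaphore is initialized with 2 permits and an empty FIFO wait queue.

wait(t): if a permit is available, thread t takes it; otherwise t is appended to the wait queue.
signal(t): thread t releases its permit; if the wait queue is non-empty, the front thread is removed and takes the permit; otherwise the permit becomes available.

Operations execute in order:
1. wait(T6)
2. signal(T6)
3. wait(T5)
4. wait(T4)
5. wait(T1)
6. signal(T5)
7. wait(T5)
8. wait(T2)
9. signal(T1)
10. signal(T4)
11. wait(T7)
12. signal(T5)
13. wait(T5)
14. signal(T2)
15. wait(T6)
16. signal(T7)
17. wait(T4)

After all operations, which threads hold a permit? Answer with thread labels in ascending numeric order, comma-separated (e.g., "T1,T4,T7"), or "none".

Step 1: wait(T6) -> count=1 queue=[] holders={T6}
Step 2: signal(T6) -> count=2 queue=[] holders={none}
Step 3: wait(T5) -> count=1 queue=[] holders={T5}
Step 4: wait(T4) -> count=0 queue=[] holders={T4,T5}
Step 5: wait(T1) -> count=0 queue=[T1] holders={T4,T5}
Step 6: signal(T5) -> count=0 queue=[] holders={T1,T4}
Step 7: wait(T5) -> count=0 queue=[T5] holders={T1,T4}
Step 8: wait(T2) -> count=0 queue=[T5,T2] holders={T1,T4}
Step 9: signal(T1) -> count=0 queue=[T2] holders={T4,T5}
Step 10: signal(T4) -> count=0 queue=[] holders={T2,T5}
Step 11: wait(T7) -> count=0 queue=[T7] holders={T2,T5}
Step 12: signal(T5) -> count=0 queue=[] holders={T2,T7}
Step 13: wait(T5) -> count=0 queue=[T5] holders={T2,T7}
Step 14: signal(T2) -> count=0 queue=[] holders={T5,T7}
Step 15: wait(T6) -> count=0 queue=[T6] holders={T5,T7}
Step 16: signal(T7) -> count=0 queue=[] holders={T5,T6}
Step 17: wait(T4) -> count=0 queue=[T4] holders={T5,T6}
Final holders: T5,T6

Answer: T5,T6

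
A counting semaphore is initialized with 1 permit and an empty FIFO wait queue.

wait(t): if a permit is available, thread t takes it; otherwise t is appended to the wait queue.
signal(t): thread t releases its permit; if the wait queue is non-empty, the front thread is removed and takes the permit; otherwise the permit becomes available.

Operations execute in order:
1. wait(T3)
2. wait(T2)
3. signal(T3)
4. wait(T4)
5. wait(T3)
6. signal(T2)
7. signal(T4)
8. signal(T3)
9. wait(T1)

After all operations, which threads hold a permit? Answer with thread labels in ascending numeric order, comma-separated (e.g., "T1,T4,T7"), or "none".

Step 1: wait(T3) -> count=0 queue=[] holders={T3}
Step 2: wait(T2) -> count=0 queue=[T2] holders={T3}
Step 3: signal(T3) -> count=0 queue=[] holders={T2}
Step 4: wait(T4) -> count=0 queue=[T4] holders={T2}
Step 5: wait(T3) -> count=0 queue=[T4,T3] holders={T2}
Step 6: signal(T2) -> count=0 queue=[T3] holders={T4}
Step 7: signal(T4) -> count=0 queue=[] holders={T3}
Step 8: signal(T3) -> count=1 queue=[] holders={none}
Step 9: wait(T1) -> count=0 queue=[] holders={T1}
Final holders: T1

Answer: T1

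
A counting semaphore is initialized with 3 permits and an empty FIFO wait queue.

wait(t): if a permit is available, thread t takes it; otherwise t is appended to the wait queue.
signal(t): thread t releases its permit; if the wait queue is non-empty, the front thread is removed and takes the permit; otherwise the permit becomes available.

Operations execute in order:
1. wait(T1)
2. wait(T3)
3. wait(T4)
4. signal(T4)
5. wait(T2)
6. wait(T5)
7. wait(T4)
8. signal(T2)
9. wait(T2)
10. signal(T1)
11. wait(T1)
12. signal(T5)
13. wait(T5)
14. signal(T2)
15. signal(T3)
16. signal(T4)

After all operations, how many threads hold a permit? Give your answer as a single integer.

Step 1: wait(T1) -> count=2 queue=[] holders={T1}
Step 2: wait(T3) -> count=1 queue=[] holders={T1,T3}
Step 3: wait(T4) -> count=0 queue=[] holders={T1,T3,T4}
Step 4: signal(T4) -> count=1 queue=[] holders={T1,T3}
Step 5: wait(T2) -> count=0 queue=[] holders={T1,T2,T3}
Step 6: wait(T5) -> count=0 queue=[T5] holders={T1,T2,T3}
Step 7: wait(T4) -> count=0 queue=[T5,T4] holders={T1,T2,T3}
Step 8: signal(T2) -> count=0 queue=[T4] holders={T1,T3,T5}
Step 9: wait(T2) -> count=0 queue=[T4,T2] holders={T1,T3,T5}
Step 10: signal(T1) -> count=0 queue=[T2] holders={T3,T4,T5}
Step 11: wait(T1) -> count=0 queue=[T2,T1] holders={T3,T4,T5}
Step 12: signal(T5) -> count=0 queue=[T1] holders={T2,T3,T4}
Step 13: wait(T5) -> count=0 queue=[T1,T5] holders={T2,T3,T4}
Step 14: signal(T2) -> count=0 queue=[T5] holders={T1,T3,T4}
Step 15: signal(T3) -> count=0 queue=[] holders={T1,T4,T5}
Step 16: signal(T4) -> count=1 queue=[] holders={T1,T5}
Final holders: {T1,T5} -> 2 thread(s)

Answer: 2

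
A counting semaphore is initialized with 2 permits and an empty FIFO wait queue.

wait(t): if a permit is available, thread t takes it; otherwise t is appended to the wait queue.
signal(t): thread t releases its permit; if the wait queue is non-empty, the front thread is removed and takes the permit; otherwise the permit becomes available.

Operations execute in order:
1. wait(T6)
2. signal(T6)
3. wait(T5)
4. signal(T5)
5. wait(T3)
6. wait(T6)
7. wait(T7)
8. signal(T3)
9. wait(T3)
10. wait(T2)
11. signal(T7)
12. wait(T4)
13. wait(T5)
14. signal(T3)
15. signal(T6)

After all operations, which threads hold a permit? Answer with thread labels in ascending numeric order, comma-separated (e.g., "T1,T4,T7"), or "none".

Step 1: wait(T6) -> count=1 queue=[] holders={T6}
Step 2: signal(T6) -> count=2 queue=[] holders={none}
Step 3: wait(T5) -> count=1 queue=[] holders={T5}
Step 4: signal(T5) -> count=2 queue=[] holders={none}
Step 5: wait(T3) -> count=1 queue=[] holders={T3}
Step 6: wait(T6) -> count=0 queue=[] holders={T3,T6}
Step 7: wait(T7) -> count=0 queue=[T7] holders={T3,T6}
Step 8: signal(T3) -> count=0 queue=[] holders={T6,T7}
Step 9: wait(T3) -> count=0 queue=[T3] holders={T6,T7}
Step 10: wait(T2) -> count=0 queue=[T3,T2] holders={T6,T7}
Step 11: signal(T7) -> count=0 queue=[T2] holders={T3,T6}
Step 12: wait(T4) -> count=0 queue=[T2,T4] holders={T3,T6}
Step 13: wait(T5) -> count=0 queue=[T2,T4,T5] holders={T3,T6}
Step 14: signal(T3) -> count=0 queue=[T4,T5] holders={T2,T6}
Step 15: signal(T6) -> count=0 queue=[T5] holders={T2,T4}
Final holders: T2,T4

Answer: T2,T4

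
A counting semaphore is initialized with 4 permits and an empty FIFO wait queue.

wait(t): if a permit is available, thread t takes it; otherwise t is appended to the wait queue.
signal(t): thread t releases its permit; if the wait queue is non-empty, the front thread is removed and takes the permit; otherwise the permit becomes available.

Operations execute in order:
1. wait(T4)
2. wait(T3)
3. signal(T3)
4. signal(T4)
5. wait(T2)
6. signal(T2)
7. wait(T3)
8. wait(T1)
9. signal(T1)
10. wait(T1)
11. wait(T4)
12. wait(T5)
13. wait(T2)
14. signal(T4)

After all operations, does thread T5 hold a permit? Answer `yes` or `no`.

Step 1: wait(T4) -> count=3 queue=[] holders={T4}
Step 2: wait(T3) -> count=2 queue=[] holders={T3,T4}
Step 3: signal(T3) -> count=3 queue=[] holders={T4}
Step 4: signal(T4) -> count=4 queue=[] holders={none}
Step 5: wait(T2) -> count=3 queue=[] holders={T2}
Step 6: signal(T2) -> count=4 queue=[] holders={none}
Step 7: wait(T3) -> count=3 queue=[] holders={T3}
Step 8: wait(T1) -> count=2 queue=[] holders={T1,T3}
Step 9: signal(T1) -> count=3 queue=[] holders={T3}
Step 10: wait(T1) -> count=2 queue=[] holders={T1,T3}
Step 11: wait(T4) -> count=1 queue=[] holders={T1,T3,T4}
Step 12: wait(T5) -> count=0 queue=[] holders={T1,T3,T4,T5}
Step 13: wait(T2) -> count=0 queue=[T2] holders={T1,T3,T4,T5}
Step 14: signal(T4) -> count=0 queue=[] holders={T1,T2,T3,T5}
Final holders: {T1,T2,T3,T5} -> T5 in holders

Answer: yes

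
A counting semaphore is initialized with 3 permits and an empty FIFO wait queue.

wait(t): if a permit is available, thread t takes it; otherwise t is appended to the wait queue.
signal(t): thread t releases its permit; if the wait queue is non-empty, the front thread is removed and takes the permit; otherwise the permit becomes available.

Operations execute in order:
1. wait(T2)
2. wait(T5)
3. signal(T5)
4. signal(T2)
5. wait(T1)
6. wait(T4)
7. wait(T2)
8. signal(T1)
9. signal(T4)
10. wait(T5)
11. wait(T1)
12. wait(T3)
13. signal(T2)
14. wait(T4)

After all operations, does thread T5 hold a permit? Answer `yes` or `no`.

Step 1: wait(T2) -> count=2 queue=[] holders={T2}
Step 2: wait(T5) -> count=1 queue=[] holders={T2,T5}
Step 3: signal(T5) -> count=2 queue=[] holders={T2}
Step 4: signal(T2) -> count=3 queue=[] holders={none}
Step 5: wait(T1) -> count=2 queue=[] holders={T1}
Step 6: wait(T4) -> count=1 queue=[] holders={T1,T4}
Step 7: wait(T2) -> count=0 queue=[] holders={T1,T2,T4}
Step 8: signal(T1) -> count=1 queue=[] holders={T2,T4}
Step 9: signal(T4) -> count=2 queue=[] holders={T2}
Step 10: wait(T5) -> count=1 queue=[] holders={T2,T5}
Step 11: wait(T1) -> count=0 queue=[] holders={T1,T2,T5}
Step 12: wait(T3) -> count=0 queue=[T3] holders={T1,T2,T5}
Step 13: signal(T2) -> count=0 queue=[] holders={T1,T3,T5}
Step 14: wait(T4) -> count=0 queue=[T4] holders={T1,T3,T5}
Final holders: {T1,T3,T5} -> T5 in holders

Answer: yes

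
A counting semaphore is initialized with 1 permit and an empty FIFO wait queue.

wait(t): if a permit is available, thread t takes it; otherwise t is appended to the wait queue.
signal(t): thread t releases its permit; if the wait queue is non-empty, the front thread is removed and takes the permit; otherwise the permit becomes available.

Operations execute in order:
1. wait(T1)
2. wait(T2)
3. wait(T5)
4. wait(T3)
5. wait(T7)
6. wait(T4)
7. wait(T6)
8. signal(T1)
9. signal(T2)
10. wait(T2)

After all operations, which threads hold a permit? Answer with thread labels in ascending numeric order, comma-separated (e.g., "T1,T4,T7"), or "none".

Step 1: wait(T1) -> count=0 queue=[] holders={T1}
Step 2: wait(T2) -> count=0 queue=[T2] holders={T1}
Step 3: wait(T5) -> count=0 queue=[T2,T5] holders={T1}
Step 4: wait(T3) -> count=0 queue=[T2,T5,T3] holders={T1}
Step 5: wait(T7) -> count=0 queue=[T2,T5,T3,T7] holders={T1}
Step 6: wait(T4) -> count=0 queue=[T2,T5,T3,T7,T4] holders={T1}
Step 7: wait(T6) -> count=0 queue=[T2,T5,T3,T7,T4,T6] holders={T1}
Step 8: signal(T1) -> count=0 queue=[T5,T3,T7,T4,T6] holders={T2}
Step 9: signal(T2) -> count=0 queue=[T3,T7,T4,T6] holders={T5}
Step 10: wait(T2) -> count=0 queue=[T3,T7,T4,T6,T2] holders={T5}
Final holders: T5

Answer: T5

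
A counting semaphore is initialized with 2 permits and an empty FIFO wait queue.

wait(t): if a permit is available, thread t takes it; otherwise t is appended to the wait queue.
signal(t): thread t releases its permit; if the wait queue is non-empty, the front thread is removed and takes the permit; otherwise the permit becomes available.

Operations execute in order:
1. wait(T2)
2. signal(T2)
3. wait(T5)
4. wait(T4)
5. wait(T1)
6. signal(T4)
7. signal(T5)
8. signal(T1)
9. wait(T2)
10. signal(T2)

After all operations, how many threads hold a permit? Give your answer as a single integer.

Answer: 0

Derivation:
Step 1: wait(T2) -> count=1 queue=[] holders={T2}
Step 2: signal(T2) -> count=2 queue=[] holders={none}
Step 3: wait(T5) -> count=1 queue=[] holders={T5}
Step 4: wait(T4) -> count=0 queue=[] holders={T4,T5}
Step 5: wait(T1) -> count=0 queue=[T1] holders={T4,T5}
Step 6: signal(T4) -> count=0 queue=[] holders={T1,T5}
Step 7: signal(T5) -> count=1 queue=[] holders={T1}
Step 8: signal(T1) -> count=2 queue=[] holders={none}
Step 9: wait(T2) -> count=1 queue=[] holders={T2}
Step 10: signal(T2) -> count=2 queue=[] holders={none}
Final holders: {none} -> 0 thread(s)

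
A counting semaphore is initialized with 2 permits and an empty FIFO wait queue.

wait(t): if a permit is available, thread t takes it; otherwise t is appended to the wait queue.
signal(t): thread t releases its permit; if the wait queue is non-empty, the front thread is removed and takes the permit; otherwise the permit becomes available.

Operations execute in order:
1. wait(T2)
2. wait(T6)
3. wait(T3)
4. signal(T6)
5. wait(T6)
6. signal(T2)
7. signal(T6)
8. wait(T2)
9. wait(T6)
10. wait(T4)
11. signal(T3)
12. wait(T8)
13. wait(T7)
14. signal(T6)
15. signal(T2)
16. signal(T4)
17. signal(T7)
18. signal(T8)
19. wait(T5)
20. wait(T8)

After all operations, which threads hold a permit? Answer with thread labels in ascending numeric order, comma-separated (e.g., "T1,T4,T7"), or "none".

Step 1: wait(T2) -> count=1 queue=[] holders={T2}
Step 2: wait(T6) -> count=0 queue=[] holders={T2,T6}
Step 3: wait(T3) -> count=0 queue=[T3] holders={T2,T6}
Step 4: signal(T6) -> count=0 queue=[] holders={T2,T3}
Step 5: wait(T6) -> count=0 queue=[T6] holders={T2,T3}
Step 6: signal(T2) -> count=0 queue=[] holders={T3,T6}
Step 7: signal(T6) -> count=1 queue=[] holders={T3}
Step 8: wait(T2) -> count=0 queue=[] holders={T2,T3}
Step 9: wait(T6) -> count=0 queue=[T6] holders={T2,T3}
Step 10: wait(T4) -> count=0 queue=[T6,T4] holders={T2,T3}
Step 11: signal(T3) -> count=0 queue=[T4] holders={T2,T6}
Step 12: wait(T8) -> count=0 queue=[T4,T8] holders={T2,T6}
Step 13: wait(T7) -> count=0 queue=[T4,T8,T7] holders={T2,T6}
Step 14: signal(T6) -> count=0 queue=[T8,T7] holders={T2,T4}
Step 15: signal(T2) -> count=0 queue=[T7] holders={T4,T8}
Step 16: signal(T4) -> count=0 queue=[] holders={T7,T8}
Step 17: signal(T7) -> count=1 queue=[] holders={T8}
Step 18: signal(T8) -> count=2 queue=[] holders={none}
Step 19: wait(T5) -> count=1 queue=[] holders={T5}
Step 20: wait(T8) -> count=0 queue=[] holders={T5,T8}
Final holders: T5,T8

Answer: T5,T8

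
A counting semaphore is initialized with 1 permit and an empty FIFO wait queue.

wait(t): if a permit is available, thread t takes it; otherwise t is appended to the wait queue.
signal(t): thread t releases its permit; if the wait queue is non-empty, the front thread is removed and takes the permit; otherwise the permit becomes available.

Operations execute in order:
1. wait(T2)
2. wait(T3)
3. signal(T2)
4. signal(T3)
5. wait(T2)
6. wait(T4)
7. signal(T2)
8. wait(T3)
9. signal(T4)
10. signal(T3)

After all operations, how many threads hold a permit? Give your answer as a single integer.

Step 1: wait(T2) -> count=0 queue=[] holders={T2}
Step 2: wait(T3) -> count=0 queue=[T3] holders={T2}
Step 3: signal(T2) -> count=0 queue=[] holders={T3}
Step 4: signal(T3) -> count=1 queue=[] holders={none}
Step 5: wait(T2) -> count=0 queue=[] holders={T2}
Step 6: wait(T4) -> count=0 queue=[T4] holders={T2}
Step 7: signal(T2) -> count=0 queue=[] holders={T4}
Step 8: wait(T3) -> count=0 queue=[T3] holders={T4}
Step 9: signal(T4) -> count=0 queue=[] holders={T3}
Step 10: signal(T3) -> count=1 queue=[] holders={none}
Final holders: {none} -> 0 thread(s)

Answer: 0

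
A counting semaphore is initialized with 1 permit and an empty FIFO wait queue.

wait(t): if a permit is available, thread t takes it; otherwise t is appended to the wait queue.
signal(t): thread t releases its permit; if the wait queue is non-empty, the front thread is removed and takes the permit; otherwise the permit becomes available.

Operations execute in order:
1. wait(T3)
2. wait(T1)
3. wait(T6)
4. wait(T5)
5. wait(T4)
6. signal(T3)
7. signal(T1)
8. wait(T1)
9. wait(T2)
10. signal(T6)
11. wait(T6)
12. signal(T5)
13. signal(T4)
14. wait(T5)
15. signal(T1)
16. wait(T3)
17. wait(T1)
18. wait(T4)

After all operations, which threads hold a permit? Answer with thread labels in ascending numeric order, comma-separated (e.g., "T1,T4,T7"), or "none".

Answer: T2

Derivation:
Step 1: wait(T3) -> count=0 queue=[] holders={T3}
Step 2: wait(T1) -> count=0 queue=[T1] holders={T3}
Step 3: wait(T6) -> count=0 queue=[T1,T6] holders={T3}
Step 4: wait(T5) -> count=0 queue=[T1,T6,T5] holders={T3}
Step 5: wait(T4) -> count=0 queue=[T1,T6,T5,T4] holders={T3}
Step 6: signal(T3) -> count=0 queue=[T6,T5,T4] holders={T1}
Step 7: signal(T1) -> count=0 queue=[T5,T4] holders={T6}
Step 8: wait(T1) -> count=0 queue=[T5,T4,T1] holders={T6}
Step 9: wait(T2) -> count=0 queue=[T5,T4,T1,T2] holders={T6}
Step 10: signal(T6) -> count=0 queue=[T4,T1,T2] holders={T5}
Step 11: wait(T6) -> count=0 queue=[T4,T1,T2,T6] holders={T5}
Step 12: signal(T5) -> count=0 queue=[T1,T2,T6] holders={T4}
Step 13: signal(T4) -> count=0 queue=[T2,T6] holders={T1}
Step 14: wait(T5) -> count=0 queue=[T2,T6,T5] holders={T1}
Step 15: signal(T1) -> count=0 queue=[T6,T5] holders={T2}
Step 16: wait(T3) -> count=0 queue=[T6,T5,T3] holders={T2}
Step 17: wait(T1) -> count=0 queue=[T6,T5,T3,T1] holders={T2}
Step 18: wait(T4) -> count=0 queue=[T6,T5,T3,T1,T4] holders={T2}
Final holders: T2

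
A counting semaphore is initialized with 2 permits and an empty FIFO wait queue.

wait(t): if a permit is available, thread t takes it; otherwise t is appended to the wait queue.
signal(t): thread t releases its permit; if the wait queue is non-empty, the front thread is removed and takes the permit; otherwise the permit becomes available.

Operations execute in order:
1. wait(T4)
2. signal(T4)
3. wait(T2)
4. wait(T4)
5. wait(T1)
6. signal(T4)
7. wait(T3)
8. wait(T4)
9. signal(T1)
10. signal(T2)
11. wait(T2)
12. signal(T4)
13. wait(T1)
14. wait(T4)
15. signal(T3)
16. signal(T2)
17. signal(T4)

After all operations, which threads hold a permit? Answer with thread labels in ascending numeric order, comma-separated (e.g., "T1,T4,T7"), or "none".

Step 1: wait(T4) -> count=1 queue=[] holders={T4}
Step 2: signal(T4) -> count=2 queue=[] holders={none}
Step 3: wait(T2) -> count=1 queue=[] holders={T2}
Step 4: wait(T4) -> count=0 queue=[] holders={T2,T4}
Step 5: wait(T1) -> count=0 queue=[T1] holders={T2,T4}
Step 6: signal(T4) -> count=0 queue=[] holders={T1,T2}
Step 7: wait(T3) -> count=0 queue=[T3] holders={T1,T2}
Step 8: wait(T4) -> count=0 queue=[T3,T4] holders={T1,T2}
Step 9: signal(T1) -> count=0 queue=[T4] holders={T2,T3}
Step 10: signal(T2) -> count=0 queue=[] holders={T3,T4}
Step 11: wait(T2) -> count=0 queue=[T2] holders={T3,T4}
Step 12: signal(T4) -> count=0 queue=[] holders={T2,T3}
Step 13: wait(T1) -> count=0 queue=[T1] holders={T2,T3}
Step 14: wait(T4) -> count=0 queue=[T1,T4] holders={T2,T3}
Step 15: signal(T3) -> count=0 queue=[T4] holders={T1,T2}
Step 16: signal(T2) -> count=0 queue=[] holders={T1,T4}
Step 17: signal(T4) -> count=1 queue=[] holders={T1}
Final holders: T1

Answer: T1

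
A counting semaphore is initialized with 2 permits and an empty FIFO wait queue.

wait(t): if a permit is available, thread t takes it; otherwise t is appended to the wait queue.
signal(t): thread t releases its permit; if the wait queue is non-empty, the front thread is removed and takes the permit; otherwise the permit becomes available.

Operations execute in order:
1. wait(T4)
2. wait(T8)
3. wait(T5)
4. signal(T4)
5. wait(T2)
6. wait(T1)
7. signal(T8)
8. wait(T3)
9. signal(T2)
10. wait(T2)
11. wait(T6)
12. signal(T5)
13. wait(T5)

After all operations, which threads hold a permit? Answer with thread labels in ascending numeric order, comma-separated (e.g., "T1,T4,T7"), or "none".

Answer: T1,T3

Derivation:
Step 1: wait(T4) -> count=1 queue=[] holders={T4}
Step 2: wait(T8) -> count=0 queue=[] holders={T4,T8}
Step 3: wait(T5) -> count=0 queue=[T5] holders={T4,T8}
Step 4: signal(T4) -> count=0 queue=[] holders={T5,T8}
Step 5: wait(T2) -> count=0 queue=[T2] holders={T5,T8}
Step 6: wait(T1) -> count=0 queue=[T2,T1] holders={T5,T8}
Step 7: signal(T8) -> count=0 queue=[T1] holders={T2,T5}
Step 8: wait(T3) -> count=0 queue=[T1,T3] holders={T2,T5}
Step 9: signal(T2) -> count=0 queue=[T3] holders={T1,T5}
Step 10: wait(T2) -> count=0 queue=[T3,T2] holders={T1,T5}
Step 11: wait(T6) -> count=0 queue=[T3,T2,T6] holders={T1,T5}
Step 12: signal(T5) -> count=0 queue=[T2,T6] holders={T1,T3}
Step 13: wait(T5) -> count=0 queue=[T2,T6,T5] holders={T1,T3}
Final holders: T1,T3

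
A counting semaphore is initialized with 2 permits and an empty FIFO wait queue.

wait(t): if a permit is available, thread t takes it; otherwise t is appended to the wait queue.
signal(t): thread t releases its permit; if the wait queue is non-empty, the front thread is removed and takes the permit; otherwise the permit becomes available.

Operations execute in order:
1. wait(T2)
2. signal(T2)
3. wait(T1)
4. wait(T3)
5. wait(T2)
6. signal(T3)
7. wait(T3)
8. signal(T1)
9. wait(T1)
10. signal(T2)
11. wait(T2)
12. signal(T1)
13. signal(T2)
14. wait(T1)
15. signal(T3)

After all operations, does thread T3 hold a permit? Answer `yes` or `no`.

Step 1: wait(T2) -> count=1 queue=[] holders={T2}
Step 2: signal(T2) -> count=2 queue=[] holders={none}
Step 3: wait(T1) -> count=1 queue=[] holders={T1}
Step 4: wait(T3) -> count=0 queue=[] holders={T1,T3}
Step 5: wait(T2) -> count=0 queue=[T2] holders={T1,T3}
Step 6: signal(T3) -> count=0 queue=[] holders={T1,T2}
Step 7: wait(T3) -> count=0 queue=[T3] holders={T1,T2}
Step 8: signal(T1) -> count=0 queue=[] holders={T2,T3}
Step 9: wait(T1) -> count=0 queue=[T1] holders={T2,T3}
Step 10: signal(T2) -> count=0 queue=[] holders={T1,T3}
Step 11: wait(T2) -> count=0 queue=[T2] holders={T1,T3}
Step 12: signal(T1) -> count=0 queue=[] holders={T2,T3}
Step 13: signal(T2) -> count=1 queue=[] holders={T3}
Step 14: wait(T1) -> count=0 queue=[] holders={T1,T3}
Step 15: signal(T3) -> count=1 queue=[] holders={T1}
Final holders: {T1} -> T3 not in holders

Answer: no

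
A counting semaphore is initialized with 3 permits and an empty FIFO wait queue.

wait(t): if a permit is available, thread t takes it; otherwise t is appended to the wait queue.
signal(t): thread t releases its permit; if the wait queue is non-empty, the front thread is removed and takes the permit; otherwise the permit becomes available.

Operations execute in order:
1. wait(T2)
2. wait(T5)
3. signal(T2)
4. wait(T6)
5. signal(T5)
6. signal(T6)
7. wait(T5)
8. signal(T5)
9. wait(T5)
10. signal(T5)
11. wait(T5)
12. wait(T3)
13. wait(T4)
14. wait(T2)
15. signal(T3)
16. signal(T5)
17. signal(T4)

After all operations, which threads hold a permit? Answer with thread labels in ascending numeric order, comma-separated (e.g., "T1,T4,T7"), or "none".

Answer: T2

Derivation:
Step 1: wait(T2) -> count=2 queue=[] holders={T2}
Step 2: wait(T5) -> count=1 queue=[] holders={T2,T5}
Step 3: signal(T2) -> count=2 queue=[] holders={T5}
Step 4: wait(T6) -> count=1 queue=[] holders={T5,T6}
Step 5: signal(T5) -> count=2 queue=[] holders={T6}
Step 6: signal(T6) -> count=3 queue=[] holders={none}
Step 7: wait(T5) -> count=2 queue=[] holders={T5}
Step 8: signal(T5) -> count=3 queue=[] holders={none}
Step 9: wait(T5) -> count=2 queue=[] holders={T5}
Step 10: signal(T5) -> count=3 queue=[] holders={none}
Step 11: wait(T5) -> count=2 queue=[] holders={T5}
Step 12: wait(T3) -> count=1 queue=[] holders={T3,T5}
Step 13: wait(T4) -> count=0 queue=[] holders={T3,T4,T5}
Step 14: wait(T2) -> count=0 queue=[T2] holders={T3,T4,T5}
Step 15: signal(T3) -> count=0 queue=[] holders={T2,T4,T5}
Step 16: signal(T5) -> count=1 queue=[] holders={T2,T4}
Step 17: signal(T4) -> count=2 queue=[] holders={T2}
Final holders: T2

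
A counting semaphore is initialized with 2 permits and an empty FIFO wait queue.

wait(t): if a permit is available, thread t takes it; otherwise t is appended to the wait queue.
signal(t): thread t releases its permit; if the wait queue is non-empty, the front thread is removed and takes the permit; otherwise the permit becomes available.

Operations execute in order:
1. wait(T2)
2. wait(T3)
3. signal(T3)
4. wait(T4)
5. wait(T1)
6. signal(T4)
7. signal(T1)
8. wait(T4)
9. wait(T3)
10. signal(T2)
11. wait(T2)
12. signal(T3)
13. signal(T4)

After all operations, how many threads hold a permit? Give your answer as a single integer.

Answer: 1

Derivation:
Step 1: wait(T2) -> count=1 queue=[] holders={T2}
Step 2: wait(T3) -> count=0 queue=[] holders={T2,T3}
Step 3: signal(T3) -> count=1 queue=[] holders={T2}
Step 4: wait(T4) -> count=0 queue=[] holders={T2,T4}
Step 5: wait(T1) -> count=0 queue=[T1] holders={T2,T4}
Step 6: signal(T4) -> count=0 queue=[] holders={T1,T2}
Step 7: signal(T1) -> count=1 queue=[] holders={T2}
Step 8: wait(T4) -> count=0 queue=[] holders={T2,T4}
Step 9: wait(T3) -> count=0 queue=[T3] holders={T2,T4}
Step 10: signal(T2) -> count=0 queue=[] holders={T3,T4}
Step 11: wait(T2) -> count=0 queue=[T2] holders={T3,T4}
Step 12: signal(T3) -> count=0 queue=[] holders={T2,T4}
Step 13: signal(T4) -> count=1 queue=[] holders={T2}
Final holders: {T2} -> 1 thread(s)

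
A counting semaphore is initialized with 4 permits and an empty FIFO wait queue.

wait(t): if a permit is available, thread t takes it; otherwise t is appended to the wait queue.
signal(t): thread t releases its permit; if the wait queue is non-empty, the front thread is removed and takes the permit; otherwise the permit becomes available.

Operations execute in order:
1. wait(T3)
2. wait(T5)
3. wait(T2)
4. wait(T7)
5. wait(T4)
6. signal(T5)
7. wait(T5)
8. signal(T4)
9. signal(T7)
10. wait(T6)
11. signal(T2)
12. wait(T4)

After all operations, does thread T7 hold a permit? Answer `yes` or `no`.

Step 1: wait(T3) -> count=3 queue=[] holders={T3}
Step 2: wait(T5) -> count=2 queue=[] holders={T3,T5}
Step 3: wait(T2) -> count=1 queue=[] holders={T2,T3,T5}
Step 4: wait(T7) -> count=0 queue=[] holders={T2,T3,T5,T7}
Step 5: wait(T4) -> count=0 queue=[T4] holders={T2,T3,T5,T7}
Step 6: signal(T5) -> count=0 queue=[] holders={T2,T3,T4,T7}
Step 7: wait(T5) -> count=0 queue=[T5] holders={T2,T3,T4,T7}
Step 8: signal(T4) -> count=0 queue=[] holders={T2,T3,T5,T7}
Step 9: signal(T7) -> count=1 queue=[] holders={T2,T3,T5}
Step 10: wait(T6) -> count=0 queue=[] holders={T2,T3,T5,T6}
Step 11: signal(T2) -> count=1 queue=[] holders={T3,T5,T6}
Step 12: wait(T4) -> count=0 queue=[] holders={T3,T4,T5,T6}
Final holders: {T3,T4,T5,T6} -> T7 not in holders

Answer: no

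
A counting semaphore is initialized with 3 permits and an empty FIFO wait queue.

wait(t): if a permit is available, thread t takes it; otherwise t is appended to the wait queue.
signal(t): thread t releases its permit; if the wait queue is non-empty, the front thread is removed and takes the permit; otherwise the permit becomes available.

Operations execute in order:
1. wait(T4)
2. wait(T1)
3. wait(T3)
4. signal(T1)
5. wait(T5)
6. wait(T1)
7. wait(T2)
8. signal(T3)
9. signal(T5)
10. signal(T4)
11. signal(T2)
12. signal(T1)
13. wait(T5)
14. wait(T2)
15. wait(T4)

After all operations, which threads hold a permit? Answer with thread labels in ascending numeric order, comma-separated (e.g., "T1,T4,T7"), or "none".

Step 1: wait(T4) -> count=2 queue=[] holders={T4}
Step 2: wait(T1) -> count=1 queue=[] holders={T1,T4}
Step 3: wait(T3) -> count=0 queue=[] holders={T1,T3,T4}
Step 4: signal(T1) -> count=1 queue=[] holders={T3,T4}
Step 5: wait(T5) -> count=0 queue=[] holders={T3,T4,T5}
Step 6: wait(T1) -> count=0 queue=[T1] holders={T3,T4,T5}
Step 7: wait(T2) -> count=0 queue=[T1,T2] holders={T3,T4,T5}
Step 8: signal(T3) -> count=0 queue=[T2] holders={T1,T4,T5}
Step 9: signal(T5) -> count=0 queue=[] holders={T1,T2,T4}
Step 10: signal(T4) -> count=1 queue=[] holders={T1,T2}
Step 11: signal(T2) -> count=2 queue=[] holders={T1}
Step 12: signal(T1) -> count=3 queue=[] holders={none}
Step 13: wait(T5) -> count=2 queue=[] holders={T5}
Step 14: wait(T2) -> count=1 queue=[] holders={T2,T5}
Step 15: wait(T4) -> count=0 queue=[] holders={T2,T4,T5}
Final holders: T2,T4,T5

Answer: T2,T4,T5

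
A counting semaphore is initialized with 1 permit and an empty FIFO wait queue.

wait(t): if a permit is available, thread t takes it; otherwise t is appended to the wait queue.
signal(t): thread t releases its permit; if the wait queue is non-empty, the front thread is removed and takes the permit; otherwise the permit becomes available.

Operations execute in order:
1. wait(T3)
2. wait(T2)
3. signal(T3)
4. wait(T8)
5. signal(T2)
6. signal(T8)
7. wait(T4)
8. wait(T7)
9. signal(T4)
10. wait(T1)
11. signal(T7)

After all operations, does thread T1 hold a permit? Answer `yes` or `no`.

Answer: yes

Derivation:
Step 1: wait(T3) -> count=0 queue=[] holders={T3}
Step 2: wait(T2) -> count=0 queue=[T2] holders={T3}
Step 3: signal(T3) -> count=0 queue=[] holders={T2}
Step 4: wait(T8) -> count=0 queue=[T8] holders={T2}
Step 5: signal(T2) -> count=0 queue=[] holders={T8}
Step 6: signal(T8) -> count=1 queue=[] holders={none}
Step 7: wait(T4) -> count=0 queue=[] holders={T4}
Step 8: wait(T7) -> count=0 queue=[T7] holders={T4}
Step 9: signal(T4) -> count=0 queue=[] holders={T7}
Step 10: wait(T1) -> count=0 queue=[T1] holders={T7}
Step 11: signal(T7) -> count=0 queue=[] holders={T1}
Final holders: {T1} -> T1 in holders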